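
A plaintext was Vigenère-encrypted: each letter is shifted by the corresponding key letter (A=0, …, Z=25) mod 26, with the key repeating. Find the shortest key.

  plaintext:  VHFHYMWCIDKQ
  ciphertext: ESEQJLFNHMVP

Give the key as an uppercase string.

JLZ

  i= 0: E-V =  9 → J
  i= 1: S-H = 11 → L
  i= 2: E-F = 25 → Z
  i= 3: Q-H =  9 → J
  i= 4: J-Y = 11 → L
  i= 5: L-M = 25 → Z
  i= 6: F-W =  9 → J
  i= 7: N-C = 11 → L
  i= 8: H-I = 25 → Z
  i= 9: M-D =  9 → J
  i=10: V-K = 11 → L
  i=11: P-Q = 25 → Z
  shifts repeat with period 3: JLZ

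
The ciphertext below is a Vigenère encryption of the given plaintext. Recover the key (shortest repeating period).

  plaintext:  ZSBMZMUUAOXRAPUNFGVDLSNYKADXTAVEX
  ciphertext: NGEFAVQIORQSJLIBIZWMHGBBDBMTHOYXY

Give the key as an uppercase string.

OODTBJW

  i= 0: N-Z = 14 → O
  i= 1: G-S = 14 → O
  i= 2: E-B =  3 → D
  i= 3: F-M = 19 → T
  i= 4: A-Z =  1 → B
  i= 5: V-M =  9 → J
  i= 6: Q-U = 22 → W
  i= 7: I-U = 14 → O
  i= 8: O-A = 14 → O
  i= 9: R-O =  3 → D
  i=10: Q-X = 19 → T
  i=11: S-R =  1 → B
  i=12: J-A =  9 → J
  i=13: L-P = 22 → W
  i=14: I-U = 14 → O
  i=15: B-N = 14 → O
  i=16: I-F =  3 → D
  i=17: Z-G = 19 → T
  i=18: W-V =  1 → B
  i=19: M-D =  9 → J
  i=20: H-L = 22 → W
  i=21: G-S = 14 → O
  i=22: B-N = 14 → O
  i=23: B-Y =  3 → D
  i=24: D-K = 19 → T
  i=25: B-A =  1 → B
  i=26: M-D =  9 → J
  i=27: T-X = 22 → W
  i=28: H-T = 14 → O
  i=29: O-A = 14 → O
  i=30: Y-V =  3 → D
  i=31: X-E = 19 → T
  i=32: Y-X =  1 → B
  shifts repeat with period 7: OODTBJW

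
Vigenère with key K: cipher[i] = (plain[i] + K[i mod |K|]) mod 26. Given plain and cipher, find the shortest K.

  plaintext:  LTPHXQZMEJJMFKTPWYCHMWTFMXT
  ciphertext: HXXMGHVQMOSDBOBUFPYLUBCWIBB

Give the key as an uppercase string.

  i= 0: H-L = 22 → W
  i= 1: X-T =  4 → E
  i= 2: X-P =  8 → I
  i= 3: M-H =  5 → F
  i= 4: G-X =  9 → J
  i= 5: H-Q = 17 → R
  i= 6: V-Z = 22 → W
  i= 7: Q-M =  4 → E
  i= 8: M-E =  8 → I
  i= 9: O-J =  5 → F
  i=10: S-J =  9 → J
  i=11: D-M = 17 → R
  i=12: B-F = 22 → W
  i=13: O-K =  4 → E
  i=14: B-T =  8 → I
  i=15: U-P =  5 → F
  i=16: F-W =  9 → J
  i=17: P-Y = 17 → R
  i=18: Y-C = 22 → W
  i=19: L-H =  4 → E
  i=20: U-M =  8 → I
  i=21: B-W =  5 → F
  i=22: C-T =  9 → J
  i=23: W-F = 17 → R
  i=24: I-M = 22 → W
  i=25: B-X =  4 → E
  i=26: B-T =  8 → I
  shifts repeat with period 6: WEIFJR

WEIFJR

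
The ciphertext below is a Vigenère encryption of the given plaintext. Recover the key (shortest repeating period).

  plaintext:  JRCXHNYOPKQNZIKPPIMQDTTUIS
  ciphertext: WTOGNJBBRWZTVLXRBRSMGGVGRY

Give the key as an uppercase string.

NCMJGWD

  i= 0: W-J = 13 → N
  i= 1: T-R =  2 → C
  i= 2: O-C = 12 → M
  i= 3: G-X =  9 → J
  i= 4: N-H =  6 → G
  i= 5: J-N = 22 → W
  i= 6: B-Y =  3 → D
  i= 7: B-O = 13 → N
  i= 8: R-P =  2 → C
  i= 9: W-K = 12 → M
  i=10: Z-Q =  9 → J
  i=11: T-N =  6 → G
  i=12: V-Z = 22 → W
  i=13: L-I =  3 → D
  i=14: X-K = 13 → N
  i=15: R-P =  2 → C
  i=16: B-P = 12 → M
  i=17: R-I =  9 → J
  i=18: S-M =  6 → G
  i=19: M-Q = 22 → W
  i=20: G-D =  3 → D
  i=21: G-T = 13 → N
  i=22: V-T =  2 → C
  i=23: G-U = 12 → M
  i=24: R-I =  9 → J
  i=25: Y-S =  6 → G
  shifts repeat with period 7: NCMJGWD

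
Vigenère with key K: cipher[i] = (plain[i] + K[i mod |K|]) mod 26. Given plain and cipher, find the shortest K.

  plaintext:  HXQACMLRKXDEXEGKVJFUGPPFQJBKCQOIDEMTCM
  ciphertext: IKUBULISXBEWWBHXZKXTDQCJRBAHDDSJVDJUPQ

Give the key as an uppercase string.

  i= 0: I-H =  1 → B
  i= 1: K-X = 13 → N
  i= 2: U-Q =  4 → E
  i= 3: B-A =  1 → B
  i= 4: U-C = 18 → S
  i= 5: L-M = 25 → Z
  i= 6: I-L = 23 → X
  i= 7: S-R =  1 → B
  i= 8: X-K = 13 → N
  i= 9: B-X =  4 → E
  i=10: E-D =  1 → B
  i=11: W-E = 18 → S
  i=12: W-X = 25 → Z
  i=13: B-E = 23 → X
  i=14: H-G =  1 → B
  i=15: X-K = 13 → N
  i=16: Z-V =  4 → E
  i=17: K-J =  1 → B
  i=18: X-F = 18 → S
  i=19: T-U = 25 → Z
  i=20: D-G = 23 → X
  i=21: Q-P =  1 → B
  i=22: C-P = 13 → N
  i=23: J-F =  4 → E
  i=24: R-Q =  1 → B
  i=25: B-J = 18 → S
  i=26: A-B = 25 → Z
  i=27: H-K = 23 → X
  i=28: D-C =  1 → B
  i=29: D-Q = 13 → N
  i=30: S-O =  4 → E
  i=31: J-I =  1 → B
  i=32: V-D = 18 → S
  i=33: D-E = 25 → Z
  i=34: J-M = 23 → X
  i=35: U-T =  1 → B
  i=36: P-C = 13 → N
  i=37: Q-M =  4 → E
  shifts repeat with period 7: BNEBSZX

BNEBSZX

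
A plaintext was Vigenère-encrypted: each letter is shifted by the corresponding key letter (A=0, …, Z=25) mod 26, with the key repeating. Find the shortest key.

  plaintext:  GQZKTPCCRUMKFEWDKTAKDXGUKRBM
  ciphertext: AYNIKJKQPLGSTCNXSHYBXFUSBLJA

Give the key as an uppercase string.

UIOYR

  i= 0: A-G = 20 → U
  i= 1: Y-Q =  8 → I
  i= 2: N-Z = 14 → O
  i= 3: I-K = 24 → Y
  i= 4: K-T = 17 → R
  i= 5: J-P = 20 → U
  i= 6: K-C =  8 → I
  i= 7: Q-C = 14 → O
  i= 8: P-R = 24 → Y
  i= 9: L-U = 17 → R
  i=10: G-M = 20 → U
  i=11: S-K =  8 → I
  i=12: T-F = 14 → O
  i=13: C-E = 24 → Y
  i=14: N-W = 17 → R
  i=15: X-D = 20 → U
  i=16: S-K =  8 → I
  i=17: H-T = 14 → O
  i=18: Y-A = 24 → Y
  i=19: B-K = 17 → R
  i=20: X-D = 20 → U
  i=21: F-X =  8 → I
  i=22: U-G = 14 → O
  i=23: S-U = 24 → Y
  i=24: B-K = 17 → R
  i=25: L-R = 20 → U
  i=26: J-B =  8 → I
  i=27: A-M = 14 → O
  shifts repeat with period 5: UIOYR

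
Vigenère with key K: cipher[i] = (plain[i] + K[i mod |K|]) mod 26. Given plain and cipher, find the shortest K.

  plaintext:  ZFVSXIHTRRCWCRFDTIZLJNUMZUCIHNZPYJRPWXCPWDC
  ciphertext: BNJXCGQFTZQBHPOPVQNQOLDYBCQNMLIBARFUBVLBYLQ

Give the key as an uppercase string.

  i= 0: B-Z =  2 → C
  i= 1: N-F =  8 → I
  i= 2: J-V = 14 → O
  i= 3: X-S =  5 → F
  i= 4: C-X =  5 → F
  i= 5: G-I = 24 → Y
  i= 6: Q-H =  9 → J
  i= 7: F-T = 12 → M
  i= 8: T-R =  2 → C
  i= 9: Z-R =  8 → I
  i=10: Q-C = 14 → O
  i=11: B-W =  5 → F
  i=12: H-C =  5 → F
  i=13: P-R = 24 → Y
  i=14: O-F =  9 → J
  i=15: P-D = 12 → M
  i=16: V-T =  2 → C
  i=17: Q-I =  8 → I
  i=18: N-Z = 14 → O
  i=19: Q-L =  5 → F
  i=20: O-J =  5 → F
  i=21: L-N = 24 → Y
  i=22: D-U =  9 → J
  i=23: Y-M = 12 → M
  i=24: B-Z =  2 → C
  i=25: C-U =  8 → I
  i=26: Q-C = 14 → O
  i=27: N-I =  5 → F
  i=28: M-H =  5 → F
  i=29: L-N = 24 → Y
  i=30: I-Z =  9 → J
  i=31: B-P = 12 → M
  i=32: A-Y =  2 → C
  i=33: R-J =  8 → I
  i=34: F-R = 14 → O
  i=35: U-P =  5 → F
  i=36: B-W =  5 → F
  i=37: V-X = 24 → Y
  i=38: L-C =  9 → J
  i=39: B-P = 12 → M
  i=40: Y-W =  2 → C
  i=41: L-D =  8 → I
  i=42: Q-C = 14 → O
  shifts repeat with period 8: CIOFFYJM

CIOFFYJM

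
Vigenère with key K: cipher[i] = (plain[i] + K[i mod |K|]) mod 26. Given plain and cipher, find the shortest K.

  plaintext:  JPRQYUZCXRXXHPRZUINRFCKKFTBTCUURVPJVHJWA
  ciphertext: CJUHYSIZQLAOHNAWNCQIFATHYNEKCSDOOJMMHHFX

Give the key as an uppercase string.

  i= 0: C-J = 19 → T
  i= 1: J-P = 20 → U
  i= 2: U-R =  3 → D
  i= 3: H-Q = 17 → R
  i= 4: Y-Y =  0 → A
  i= 5: S-U = 24 → Y
  i= 6: I-Z =  9 → J
  i= 7: Z-C = 23 → X
  i= 8: Q-X = 19 → T
  i= 9: L-R = 20 → U
  i=10: A-X =  3 → D
  i=11: O-X = 17 → R
  i=12: H-H =  0 → A
  i=13: N-P = 24 → Y
  i=14: A-R =  9 → J
  i=15: W-Z = 23 → X
  i=16: N-U = 19 → T
  i=17: C-I = 20 → U
  i=18: Q-N =  3 → D
  i=19: I-R = 17 → R
  i=20: F-F =  0 → A
  i=21: A-C = 24 → Y
  i=22: T-K =  9 → J
  i=23: H-K = 23 → X
  i=24: Y-F = 19 → T
  i=25: N-T = 20 → U
  i=26: E-B =  3 → D
  i=27: K-T = 17 → R
  i=28: C-C =  0 → A
  i=29: S-U = 24 → Y
  i=30: D-U =  9 → J
  i=31: O-R = 23 → X
  i=32: O-V = 19 → T
  i=33: J-P = 20 → U
  i=34: M-J =  3 → D
  i=35: M-V = 17 → R
  i=36: H-H =  0 → A
  i=37: H-J = 24 → Y
  i=38: F-W =  9 → J
  i=39: X-A = 23 → X
  shifts repeat with period 8: TUDRAYJX

TUDRAYJX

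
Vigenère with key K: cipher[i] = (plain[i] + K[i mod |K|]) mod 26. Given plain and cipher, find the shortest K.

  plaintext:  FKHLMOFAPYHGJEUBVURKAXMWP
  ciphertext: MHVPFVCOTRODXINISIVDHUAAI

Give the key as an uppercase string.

HXOET

  i= 0: M-F =  7 → H
  i= 1: H-K = 23 → X
  i= 2: V-H = 14 → O
  i= 3: P-L =  4 → E
  i= 4: F-M = 19 → T
  i= 5: V-O =  7 → H
  i= 6: C-F = 23 → X
  i= 7: O-A = 14 → O
  i= 8: T-P =  4 → E
  i= 9: R-Y = 19 → T
  i=10: O-H =  7 → H
  i=11: D-G = 23 → X
  i=12: X-J = 14 → O
  i=13: I-E =  4 → E
  i=14: N-U = 19 → T
  i=15: I-B =  7 → H
  i=16: S-V = 23 → X
  i=17: I-U = 14 → O
  i=18: V-R =  4 → E
  i=19: D-K = 19 → T
  i=20: H-A =  7 → H
  i=21: U-X = 23 → X
  i=22: A-M = 14 → O
  i=23: A-W =  4 → E
  i=24: I-P = 19 → T
  shifts repeat with period 5: HXOET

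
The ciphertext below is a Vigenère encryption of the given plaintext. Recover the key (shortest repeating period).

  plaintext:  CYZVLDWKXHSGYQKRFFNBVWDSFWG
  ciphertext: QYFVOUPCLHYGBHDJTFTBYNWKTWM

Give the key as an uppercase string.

OAGADRTS

  i= 0: Q-C = 14 → O
  i= 1: Y-Y =  0 → A
  i= 2: F-Z =  6 → G
  i= 3: V-V =  0 → A
  i= 4: O-L =  3 → D
  i= 5: U-D = 17 → R
  i= 6: P-W = 19 → T
  i= 7: C-K = 18 → S
  i= 8: L-X = 14 → O
  i= 9: H-H =  0 → A
  i=10: Y-S =  6 → G
  i=11: G-G =  0 → A
  i=12: B-Y =  3 → D
  i=13: H-Q = 17 → R
  i=14: D-K = 19 → T
  i=15: J-R = 18 → S
  i=16: T-F = 14 → O
  i=17: F-F =  0 → A
  i=18: T-N =  6 → G
  i=19: B-B =  0 → A
  i=20: Y-V =  3 → D
  i=21: N-W = 17 → R
  i=22: W-D = 19 → T
  i=23: K-S = 18 → S
  i=24: T-F = 14 → O
  i=25: W-W =  0 → A
  i=26: M-G =  6 → G
  shifts repeat with period 8: OAGADRTS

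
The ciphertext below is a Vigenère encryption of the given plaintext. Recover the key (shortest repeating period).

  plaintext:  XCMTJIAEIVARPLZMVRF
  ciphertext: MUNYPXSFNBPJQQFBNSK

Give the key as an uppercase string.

PSBFG

  i= 0: M-X = 15 → P
  i= 1: U-C = 18 → S
  i= 2: N-M =  1 → B
  i= 3: Y-T =  5 → F
  i= 4: P-J =  6 → G
  i= 5: X-I = 15 → P
  i= 6: S-A = 18 → S
  i= 7: F-E =  1 → B
  i= 8: N-I =  5 → F
  i= 9: B-V =  6 → G
  i=10: P-A = 15 → P
  i=11: J-R = 18 → S
  i=12: Q-P =  1 → B
  i=13: Q-L =  5 → F
  i=14: F-Z =  6 → G
  i=15: B-M = 15 → P
  i=16: N-V = 18 → S
  i=17: S-R =  1 → B
  i=18: K-F =  5 → F
  shifts repeat with period 5: PSBFG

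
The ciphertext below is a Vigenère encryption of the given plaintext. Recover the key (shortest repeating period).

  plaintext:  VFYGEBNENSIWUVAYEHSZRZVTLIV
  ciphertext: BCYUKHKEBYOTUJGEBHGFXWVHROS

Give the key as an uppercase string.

GXAOG

  i= 0: B-V =  6 → G
  i= 1: C-F = 23 → X
  i= 2: Y-Y =  0 → A
  i= 3: U-G = 14 → O
  i= 4: K-E =  6 → G
  i= 5: H-B =  6 → G
  i= 6: K-N = 23 → X
  i= 7: E-E =  0 → A
  i= 8: B-N = 14 → O
  i= 9: Y-S =  6 → G
  i=10: O-I =  6 → G
  i=11: T-W = 23 → X
  i=12: U-U =  0 → A
  i=13: J-V = 14 → O
  i=14: G-A =  6 → G
  i=15: E-Y =  6 → G
  i=16: B-E = 23 → X
  i=17: H-H =  0 → A
  i=18: G-S = 14 → O
  i=19: F-Z =  6 → G
  i=20: X-R =  6 → G
  i=21: W-Z = 23 → X
  i=22: V-V =  0 → A
  i=23: H-T = 14 → O
  i=24: R-L =  6 → G
  i=25: O-I =  6 → G
  i=26: S-V = 23 → X
  shifts repeat with period 5: GXAOG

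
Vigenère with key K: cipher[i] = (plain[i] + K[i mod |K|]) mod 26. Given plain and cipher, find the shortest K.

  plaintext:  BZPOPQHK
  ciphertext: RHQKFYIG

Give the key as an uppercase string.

  i= 0: R-B = 16 → Q
  i= 1: H-Z =  8 → I
  i= 2: Q-P =  1 → B
  i= 3: K-O = 22 → W
  i= 4: F-P = 16 → Q
  i= 5: Y-Q =  8 → I
  i= 6: I-H =  1 → B
  i= 7: G-K = 22 → W
  shifts repeat with period 4: QIBW

QIBW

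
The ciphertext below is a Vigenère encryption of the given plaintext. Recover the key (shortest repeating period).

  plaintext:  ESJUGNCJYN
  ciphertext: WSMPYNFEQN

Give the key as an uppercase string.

SADV

  i= 0: W-E = 18 → S
  i= 1: S-S =  0 → A
  i= 2: M-J =  3 → D
  i= 3: P-U = 21 → V
  i= 4: Y-G = 18 → S
  i= 5: N-N =  0 → A
  i= 6: F-C =  3 → D
  i= 7: E-J = 21 → V
  i= 8: Q-Y = 18 → S
  i= 9: N-N =  0 → A
  shifts repeat with period 4: SADV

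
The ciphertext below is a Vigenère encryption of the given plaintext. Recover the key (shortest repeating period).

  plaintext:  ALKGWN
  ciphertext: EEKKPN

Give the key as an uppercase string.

  i= 0: E-A =  4 → E
  i= 1: E-L = 19 → T
  i= 2: K-K =  0 → A
  i= 3: K-G =  4 → E
  i= 4: P-W = 19 → T
  i= 5: N-N =  0 → A
  shifts repeat with period 3: ETA

ETA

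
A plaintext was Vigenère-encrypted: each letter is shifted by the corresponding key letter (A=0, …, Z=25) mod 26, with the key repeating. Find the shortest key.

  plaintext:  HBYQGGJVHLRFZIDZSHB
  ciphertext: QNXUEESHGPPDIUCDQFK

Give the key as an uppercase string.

  i= 0: Q-H =  9 → J
  i= 1: N-B = 12 → M
  i= 2: X-Y = 25 → Z
  i= 3: U-Q =  4 → E
  i= 4: E-G = 24 → Y
  i= 5: E-G = 24 → Y
  i= 6: S-J =  9 → J
  i= 7: H-V = 12 → M
  i= 8: G-H = 25 → Z
  i= 9: P-L =  4 → E
  i=10: P-R = 24 → Y
  i=11: D-F = 24 → Y
  i=12: I-Z =  9 → J
  i=13: U-I = 12 → M
  i=14: C-D = 25 → Z
  i=15: D-Z =  4 → E
  i=16: Q-S = 24 → Y
  i=17: F-H = 24 → Y
  i=18: K-B =  9 → J
  shifts repeat with period 6: JMZEYY

JMZEYY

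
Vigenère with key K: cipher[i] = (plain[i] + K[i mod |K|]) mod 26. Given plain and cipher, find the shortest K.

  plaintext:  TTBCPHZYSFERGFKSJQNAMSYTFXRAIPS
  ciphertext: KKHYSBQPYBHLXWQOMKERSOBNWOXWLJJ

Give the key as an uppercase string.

RRGWDU

  i= 0: K-T = 17 → R
  i= 1: K-T = 17 → R
  i= 2: H-B =  6 → G
  i= 3: Y-C = 22 → W
  i= 4: S-P =  3 → D
  i= 5: B-H = 20 → U
  i= 6: Q-Z = 17 → R
  i= 7: P-Y = 17 → R
  i= 8: Y-S =  6 → G
  i= 9: B-F = 22 → W
  i=10: H-E =  3 → D
  i=11: L-R = 20 → U
  i=12: X-G = 17 → R
  i=13: W-F = 17 → R
  i=14: Q-K =  6 → G
  i=15: O-S = 22 → W
  i=16: M-J =  3 → D
  i=17: K-Q = 20 → U
  i=18: E-N = 17 → R
  i=19: R-A = 17 → R
  i=20: S-M =  6 → G
  i=21: O-S = 22 → W
  i=22: B-Y =  3 → D
  i=23: N-T = 20 → U
  i=24: W-F = 17 → R
  i=25: O-X = 17 → R
  i=26: X-R =  6 → G
  i=27: W-A = 22 → W
  i=28: L-I =  3 → D
  i=29: J-P = 20 → U
  i=30: J-S = 17 → R
  shifts repeat with period 6: RRGWDU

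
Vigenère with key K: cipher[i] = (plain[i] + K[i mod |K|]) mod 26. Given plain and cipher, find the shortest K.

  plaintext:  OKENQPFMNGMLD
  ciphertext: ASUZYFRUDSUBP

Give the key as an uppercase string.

MIQ

  i= 0: A-O = 12 → M
  i= 1: S-K =  8 → I
  i= 2: U-E = 16 → Q
  i= 3: Z-N = 12 → M
  i= 4: Y-Q =  8 → I
  i= 5: F-P = 16 → Q
  i= 6: R-F = 12 → M
  i= 7: U-M =  8 → I
  i= 8: D-N = 16 → Q
  i= 9: S-G = 12 → M
  i=10: U-M =  8 → I
  i=11: B-L = 16 → Q
  i=12: P-D = 12 → M
  shifts repeat with period 3: MIQ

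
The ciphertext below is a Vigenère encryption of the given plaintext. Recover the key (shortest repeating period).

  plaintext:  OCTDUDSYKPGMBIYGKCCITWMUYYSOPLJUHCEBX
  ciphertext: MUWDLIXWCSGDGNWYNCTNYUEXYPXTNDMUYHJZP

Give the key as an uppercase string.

  i= 0: M-O = 24 → Y
  i= 1: U-C = 18 → S
  i= 2: W-T =  3 → D
  i= 3: D-D =  0 → A
  i= 4: L-U = 17 → R
  i= 5: I-D =  5 → F
  i= 6: X-S =  5 → F
  i= 7: W-Y = 24 → Y
  i= 8: C-K = 18 → S
  i= 9: S-P =  3 → D
  i=10: G-G =  0 → A
  i=11: D-M = 17 → R
  i=12: G-B =  5 → F
  i=13: N-I =  5 → F
  i=14: W-Y = 24 → Y
  i=15: Y-G = 18 → S
  i=16: N-K =  3 → D
  i=17: C-C =  0 → A
  i=18: T-C = 17 → R
  i=19: N-I =  5 → F
  i=20: Y-T =  5 → F
  i=21: U-W = 24 → Y
  i=22: E-M = 18 → S
  i=23: X-U =  3 → D
  i=24: Y-Y =  0 → A
  i=25: P-Y = 17 → R
  i=26: X-S =  5 → F
  i=27: T-O =  5 → F
  i=28: N-P = 24 → Y
  i=29: D-L = 18 → S
  i=30: M-J =  3 → D
  i=31: U-U =  0 → A
  i=32: Y-H = 17 → R
  i=33: H-C =  5 → F
  i=34: J-E =  5 → F
  i=35: Z-B = 24 → Y
  i=36: P-X = 18 → S
  shifts repeat with period 7: YSDARFF

YSDARFF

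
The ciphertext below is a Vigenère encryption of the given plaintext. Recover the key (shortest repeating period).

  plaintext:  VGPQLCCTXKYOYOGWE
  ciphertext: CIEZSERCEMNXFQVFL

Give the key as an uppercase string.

  i= 0: C-V =  7 → H
  i= 1: I-G =  2 → C
  i= 2: E-P = 15 → P
  i= 3: Z-Q =  9 → J
  i= 4: S-L =  7 → H
  i= 5: E-C =  2 → C
  i= 6: R-C = 15 → P
  i= 7: C-T =  9 → J
  i= 8: E-X =  7 → H
  i= 9: M-K =  2 → C
  i=10: N-Y = 15 → P
  i=11: X-O =  9 → J
  i=12: F-Y =  7 → H
  i=13: Q-O =  2 → C
  i=14: V-G = 15 → P
  i=15: F-W =  9 → J
  i=16: L-E =  7 → H
  shifts repeat with period 4: HCPJ

HCPJ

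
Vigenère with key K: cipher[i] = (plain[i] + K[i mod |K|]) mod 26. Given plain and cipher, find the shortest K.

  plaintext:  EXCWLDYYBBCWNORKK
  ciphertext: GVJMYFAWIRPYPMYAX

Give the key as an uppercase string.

  i= 0: G-E =  2 → C
  i= 1: V-X = 24 → Y
  i= 2: J-C =  7 → H
  i= 3: M-W = 16 → Q
  i= 4: Y-L = 13 → N
  i= 5: F-D =  2 → C
  i= 6: A-Y =  2 → C
  i= 7: W-Y = 24 → Y
  i= 8: I-B =  7 → H
  i= 9: R-B = 16 → Q
  i=10: P-C = 13 → N
  i=11: Y-W =  2 → C
  i=12: P-N =  2 → C
  i=13: M-O = 24 → Y
  i=14: Y-R =  7 → H
  i=15: A-K = 16 → Q
  i=16: X-K = 13 → N
  shifts repeat with period 6: CYHQNC

CYHQNC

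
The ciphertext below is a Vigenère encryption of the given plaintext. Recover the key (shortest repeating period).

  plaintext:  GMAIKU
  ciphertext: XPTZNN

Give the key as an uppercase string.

  i= 0: X-G = 17 → R
  i= 1: P-M =  3 → D
  i= 2: T-A = 19 → T
  i= 3: Z-I = 17 → R
  i= 4: N-K =  3 → D
  i= 5: N-U = 19 → T
  shifts repeat with period 3: RDT

RDT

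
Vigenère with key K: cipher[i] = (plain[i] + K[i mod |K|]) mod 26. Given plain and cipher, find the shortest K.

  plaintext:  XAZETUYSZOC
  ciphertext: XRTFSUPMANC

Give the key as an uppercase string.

ARUBZ

  i= 0: X-X =  0 → A
  i= 1: R-A = 17 → R
  i= 2: T-Z = 20 → U
  i= 3: F-E =  1 → B
  i= 4: S-T = 25 → Z
  i= 5: U-U =  0 → A
  i= 6: P-Y = 17 → R
  i= 7: M-S = 20 → U
  i= 8: A-Z =  1 → B
  i= 9: N-O = 25 → Z
  i=10: C-C =  0 → A
  shifts repeat with period 5: ARUBZ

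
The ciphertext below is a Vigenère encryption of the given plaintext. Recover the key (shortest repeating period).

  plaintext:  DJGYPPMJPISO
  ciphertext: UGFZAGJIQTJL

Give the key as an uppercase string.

  i= 0: U-D = 17 → R
  i= 1: G-J = 23 → X
  i= 2: F-G = 25 → Z
  i= 3: Z-Y =  1 → B
  i= 4: A-P = 11 → L
  i= 5: G-P = 17 → R
  i= 6: J-M = 23 → X
  i= 7: I-J = 25 → Z
  i= 8: Q-P =  1 → B
  i= 9: T-I = 11 → L
  i=10: J-S = 17 → R
  i=11: L-O = 23 → X
  shifts repeat with period 5: RXZBL

RXZBL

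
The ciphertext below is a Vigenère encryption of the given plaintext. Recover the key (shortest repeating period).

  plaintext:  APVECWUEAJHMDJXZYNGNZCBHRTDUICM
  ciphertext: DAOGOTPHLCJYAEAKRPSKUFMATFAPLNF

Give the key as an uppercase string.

DLTCMXV

  i= 0: D-A =  3 → D
  i= 1: A-P = 11 → L
  i= 2: O-V = 19 → T
  i= 3: G-E =  2 → C
  i= 4: O-C = 12 → M
  i= 5: T-W = 23 → X
  i= 6: P-U = 21 → V
  i= 7: H-E =  3 → D
  i= 8: L-A = 11 → L
  i= 9: C-J = 19 → T
  i=10: J-H =  2 → C
  i=11: Y-M = 12 → M
  i=12: A-D = 23 → X
  i=13: E-J = 21 → V
  i=14: A-X =  3 → D
  i=15: K-Z = 11 → L
  i=16: R-Y = 19 → T
  i=17: P-N =  2 → C
  i=18: S-G = 12 → M
  i=19: K-N = 23 → X
  i=20: U-Z = 21 → V
  i=21: F-C =  3 → D
  i=22: M-B = 11 → L
  i=23: A-H = 19 → T
  i=24: T-R =  2 → C
  i=25: F-T = 12 → M
  i=26: A-D = 23 → X
  i=27: P-U = 21 → V
  i=28: L-I =  3 → D
  i=29: N-C = 11 → L
  i=30: F-M = 19 → T
  shifts repeat with period 7: DLTCMXV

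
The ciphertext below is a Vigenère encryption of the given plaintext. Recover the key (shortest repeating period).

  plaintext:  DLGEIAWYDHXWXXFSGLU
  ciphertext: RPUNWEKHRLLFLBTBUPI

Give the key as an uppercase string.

  i= 0: R-D = 14 → O
  i= 1: P-L =  4 → E
  i= 2: U-G = 14 → O
  i= 3: N-E =  9 → J
  i= 4: W-I = 14 → O
  i= 5: E-A =  4 → E
  i= 6: K-W = 14 → O
  i= 7: H-Y =  9 → J
  i= 8: R-D = 14 → O
  i= 9: L-H =  4 → E
  i=10: L-X = 14 → O
  i=11: F-W =  9 → J
  i=12: L-X = 14 → O
  i=13: B-X =  4 → E
  i=14: T-F = 14 → O
  i=15: B-S =  9 → J
  i=16: U-G = 14 → O
  i=17: P-L =  4 → E
  i=18: I-U = 14 → O
  shifts repeat with period 4: OEOJ

OEOJ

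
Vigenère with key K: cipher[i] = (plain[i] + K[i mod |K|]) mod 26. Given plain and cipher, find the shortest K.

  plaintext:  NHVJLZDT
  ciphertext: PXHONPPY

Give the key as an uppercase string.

  i= 0: P-N =  2 → C
  i= 1: X-H = 16 → Q
  i= 2: H-V = 12 → M
  i= 3: O-J =  5 → F
  i= 4: N-L =  2 → C
  i= 5: P-Z = 16 → Q
  i= 6: P-D = 12 → M
  i= 7: Y-T =  5 → F
  shifts repeat with period 4: CQMF

CQMF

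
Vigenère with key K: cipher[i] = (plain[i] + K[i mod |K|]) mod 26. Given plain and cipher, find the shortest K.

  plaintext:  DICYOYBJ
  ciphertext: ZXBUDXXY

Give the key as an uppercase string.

WPZ

  i= 0: Z-D = 22 → W
  i= 1: X-I = 15 → P
  i= 2: B-C = 25 → Z
  i= 3: U-Y = 22 → W
  i= 4: D-O = 15 → P
  i= 5: X-Y = 25 → Z
  i= 6: X-B = 22 → W
  i= 7: Y-J = 15 → P
  shifts repeat with period 3: WPZ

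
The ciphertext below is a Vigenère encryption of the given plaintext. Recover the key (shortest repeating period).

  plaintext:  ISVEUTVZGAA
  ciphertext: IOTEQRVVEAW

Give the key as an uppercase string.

  i= 0: I-I =  0 → A
  i= 1: O-S = 22 → W
  i= 2: T-V = 24 → Y
  i= 3: E-E =  0 → A
  i= 4: Q-U = 22 → W
  i= 5: R-T = 24 → Y
  i= 6: V-V =  0 → A
  i= 7: V-Z = 22 → W
  i= 8: E-G = 24 → Y
  i= 9: A-A =  0 → A
  i=10: W-A = 22 → W
  shifts repeat with period 3: AWY

AWY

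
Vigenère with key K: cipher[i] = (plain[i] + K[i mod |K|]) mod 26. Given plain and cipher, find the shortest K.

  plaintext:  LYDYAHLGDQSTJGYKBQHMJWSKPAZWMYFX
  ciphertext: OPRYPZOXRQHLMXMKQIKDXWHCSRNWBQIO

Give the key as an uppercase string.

DROAPS

  i= 0: O-L =  3 → D
  i= 1: P-Y = 17 → R
  i= 2: R-D = 14 → O
  i= 3: Y-Y =  0 → A
  i= 4: P-A = 15 → P
  i= 5: Z-H = 18 → S
  i= 6: O-L =  3 → D
  i= 7: X-G = 17 → R
  i= 8: R-D = 14 → O
  i= 9: Q-Q =  0 → A
  i=10: H-S = 15 → P
  i=11: L-T = 18 → S
  i=12: M-J =  3 → D
  i=13: X-G = 17 → R
  i=14: M-Y = 14 → O
  i=15: K-K =  0 → A
  i=16: Q-B = 15 → P
  i=17: I-Q = 18 → S
  i=18: K-H =  3 → D
  i=19: D-M = 17 → R
  i=20: X-J = 14 → O
  i=21: W-W =  0 → A
  i=22: H-S = 15 → P
  i=23: C-K = 18 → S
  i=24: S-P =  3 → D
  i=25: R-A = 17 → R
  i=26: N-Z = 14 → O
  i=27: W-W =  0 → A
  i=28: B-M = 15 → P
  i=29: Q-Y = 18 → S
  i=30: I-F =  3 → D
  i=31: O-X = 17 → R
  shifts repeat with period 6: DROAPS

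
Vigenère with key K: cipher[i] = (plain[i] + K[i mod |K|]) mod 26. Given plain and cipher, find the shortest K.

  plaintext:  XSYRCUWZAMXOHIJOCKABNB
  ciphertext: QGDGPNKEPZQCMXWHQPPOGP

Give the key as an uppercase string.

TOFPN

  i= 0: Q-X = 19 → T
  i= 1: G-S = 14 → O
  i= 2: D-Y =  5 → F
  i= 3: G-R = 15 → P
  i= 4: P-C = 13 → N
  i= 5: N-U = 19 → T
  i= 6: K-W = 14 → O
  i= 7: E-Z =  5 → F
  i= 8: P-A = 15 → P
  i= 9: Z-M = 13 → N
  i=10: Q-X = 19 → T
  i=11: C-O = 14 → O
  i=12: M-H =  5 → F
  i=13: X-I = 15 → P
  i=14: W-J = 13 → N
  i=15: H-O = 19 → T
  i=16: Q-C = 14 → O
  i=17: P-K =  5 → F
  i=18: P-A = 15 → P
  i=19: O-B = 13 → N
  i=20: G-N = 19 → T
  i=21: P-B = 14 → O
  shifts repeat with period 5: TOFPN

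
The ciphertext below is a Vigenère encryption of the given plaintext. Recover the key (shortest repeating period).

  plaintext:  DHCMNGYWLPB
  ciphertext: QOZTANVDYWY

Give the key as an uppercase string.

  i= 0: Q-D = 13 → N
  i= 1: O-H =  7 → H
  i= 2: Z-C = 23 → X
  i= 3: T-M =  7 → H
  i= 4: A-N = 13 → N
  i= 5: N-G =  7 → H
  i= 6: V-Y = 23 → X
  i= 7: D-W =  7 → H
  i= 8: Y-L = 13 → N
  i= 9: W-P =  7 → H
  i=10: Y-B = 23 → X
  shifts repeat with period 4: NHXH

NHXH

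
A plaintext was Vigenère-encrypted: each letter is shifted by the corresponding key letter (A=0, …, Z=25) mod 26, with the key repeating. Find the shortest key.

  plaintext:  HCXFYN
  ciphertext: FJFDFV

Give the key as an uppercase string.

  i= 0: F-H = 24 → Y
  i= 1: J-C =  7 → H
  i= 2: F-X =  8 → I
  i= 3: D-F = 24 → Y
  i= 4: F-Y =  7 → H
  i= 5: V-N =  8 → I
  shifts repeat with period 3: YHI

YHI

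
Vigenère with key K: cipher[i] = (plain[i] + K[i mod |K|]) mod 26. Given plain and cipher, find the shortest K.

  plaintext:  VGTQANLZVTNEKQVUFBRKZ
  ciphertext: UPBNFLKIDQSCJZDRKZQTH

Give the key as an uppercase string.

  i= 0: U-V = 25 → Z
  i= 1: P-G =  9 → J
  i= 2: B-T =  8 → I
  i= 3: N-Q = 23 → X
  i= 4: F-A =  5 → F
  i= 5: L-N = 24 → Y
  i= 6: K-L = 25 → Z
  i= 7: I-Z =  9 → J
  i= 8: D-V =  8 → I
  i= 9: Q-T = 23 → X
  i=10: S-N =  5 → F
  i=11: C-E = 24 → Y
  i=12: J-K = 25 → Z
  i=13: Z-Q =  9 → J
  i=14: D-V =  8 → I
  i=15: R-U = 23 → X
  i=16: K-F =  5 → F
  i=17: Z-B = 24 → Y
  i=18: Q-R = 25 → Z
  i=19: T-K =  9 → J
  i=20: H-Z =  8 → I
  shifts repeat with period 6: ZJIXFY

ZJIXFY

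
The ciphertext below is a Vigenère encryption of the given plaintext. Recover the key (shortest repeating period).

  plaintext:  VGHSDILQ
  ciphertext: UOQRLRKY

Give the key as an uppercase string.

ZIJ

  i= 0: U-V = 25 → Z
  i= 1: O-G =  8 → I
  i= 2: Q-H =  9 → J
  i= 3: R-S = 25 → Z
  i= 4: L-D =  8 → I
  i= 5: R-I =  9 → J
  i= 6: K-L = 25 → Z
  i= 7: Y-Q =  8 → I
  shifts repeat with period 3: ZIJ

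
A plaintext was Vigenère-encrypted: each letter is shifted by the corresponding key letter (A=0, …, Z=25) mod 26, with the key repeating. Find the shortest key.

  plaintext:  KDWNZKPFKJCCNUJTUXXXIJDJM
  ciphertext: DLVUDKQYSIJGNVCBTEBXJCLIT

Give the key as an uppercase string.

TIZHEAB

  i= 0: D-K = 19 → T
  i= 1: L-D =  8 → I
  i= 2: V-W = 25 → Z
  i= 3: U-N =  7 → H
  i= 4: D-Z =  4 → E
  i= 5: K-K =  0 → A
  i= 6: Q-P =  1 → B
  i= 7: Y-F = 19 → T
  i= 8: S-K =  8 → I
  i= 9: I-J = 25 → Z
  i=10: J-C =  7 → H
  i=11: G-C =  4 → E
  i=12: N-N =  0 → A
  i=13: V-U =  1 → B
  i=14: C-J = 19 → T
  i=15: B-T =  8 → I
  i=16: T-U = 25 → Z
  i=17: E-X =  7 → H
  i=18: B-X =  4 → E
  i=19: X-X =  0 → A
  i=20: J-I =  1 → B
  i=21: C-J = 19 → T
  i=22: L-D =  8 → I
  i=23: I-J = 25 → Z
  i=24: T-M =  7 → H
  shifts repeat with period 7: TIZHEAB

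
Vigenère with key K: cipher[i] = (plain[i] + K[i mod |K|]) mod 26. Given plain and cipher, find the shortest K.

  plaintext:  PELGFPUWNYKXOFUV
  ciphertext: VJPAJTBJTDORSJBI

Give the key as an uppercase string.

GFEUEEHN

  i= 0: V-P =  6 → G
  i= 1: J-E =  5 → F
  i= 2: P-L =  4 → E
  i= 3: A-G = 20 → U
  i= 4: J-F =  4 → E
  i= 5: T-P =  4 → E
  i= 6: B-U =  7 → H
  i= 7: J-W = 13 → N
  i= 8: T-N =  6 → G
  i= 9: D-Y =  5 → F
  i=10: O-K =  4 → E
  i=11: R-X = 20 → U
  i=12: S-O =  4 → E
  i=13: J-F =  4 → E
  i=14: B-U =  7 → H
  i=15: I-V = 13 → N
  shifts repeat with period 8: GFEUEEHN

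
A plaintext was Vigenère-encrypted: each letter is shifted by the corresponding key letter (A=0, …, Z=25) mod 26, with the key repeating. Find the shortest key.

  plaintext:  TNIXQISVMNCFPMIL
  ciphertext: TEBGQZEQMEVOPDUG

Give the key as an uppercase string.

  i= 0: T-T =  0 → A
  i= 1: E-N = 17 → R
  i= 2: B-I = 19 → T
  i= 3: G-X =  9 → J
  i= 4: Q-Q =  0 → A
  i= 5: Z-I = 17 → R
  i= 6: E-S = 12 → M
  i= 7: Q-V = 21 → V
  i= 8: M-M =  0 → A
  i= 9: E-N = 17 → R
  i=10: V-C = 19 → T
  i=11: O-F =  9 → J
  i=12: P-P =  0 → A
  i=13: D-M = 17 → R
  i=14: U-I = 12 → M
  i=15: G-L = 21 → V
  shifts repeat with period 8: ARTJARMV

ARTJARMV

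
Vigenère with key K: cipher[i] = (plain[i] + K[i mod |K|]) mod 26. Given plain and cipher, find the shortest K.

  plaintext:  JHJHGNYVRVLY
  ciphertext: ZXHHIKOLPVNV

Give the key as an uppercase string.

  i= 0: Z-J = 16 → Q
  i= 1: X-H = 16 → Q
  i= 2: H-J = 24 → Y
  i= 3: H-H =  0 → A
  i= 4: I-G =  2 → C
  i= 5: K-N = 23 → X
  i= 6: O-Y = 16 → Q
  i= 7: L-V = 16 → Q
  i= 8: P-R = 24 → Y
  i= 9: V-V =  0 → A
  i=10: N-L =  2 → C
  i=11: V-Y = 23 → X
  shifts repeat with period 6: QQYACX

QQYACX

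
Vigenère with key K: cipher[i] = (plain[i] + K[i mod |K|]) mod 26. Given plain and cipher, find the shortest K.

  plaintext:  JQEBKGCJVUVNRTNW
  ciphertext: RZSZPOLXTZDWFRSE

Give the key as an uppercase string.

IJOYF

  i= 0: R-J =  8 → I
  i= 1: Z-Q =  9 → J
  i= 2: S-E = 14 → O
  i= 3: Z-B = 24 → Y
  i= 4: P-K =  5 → F
  i= 5: O-G =  8 → I
  i= 6: L-C =  9 → J
  i= 7: X-J = 14 → O
  i= 8: T-V = 24 → Y
  i= 9: Z-U =  5 → F
  i=10: D-V =  8 → I
  i=11: W-N =  9 → J
  i=12: F-R = 14 → O
  i=13: R-T = 24 → Y
  i=14: S-N =  5 → F
  i=15: E-W =  8 → I
  shifts repeat with period 5: IJOYF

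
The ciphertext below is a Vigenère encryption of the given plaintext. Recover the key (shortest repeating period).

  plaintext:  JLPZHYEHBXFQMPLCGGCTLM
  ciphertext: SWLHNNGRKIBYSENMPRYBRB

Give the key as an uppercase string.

  i= 0: S-J =  9 → J
  i= 1: W-L = 11 → L
  i= 2: L-P = 22 → W
  i= 3: H-Z =  8 → I
  i= 4: N-H =  6 → G
  i= 5: N-Y = 15 → P
  i= 6: G-E =  2 → C
  i= 7: R-H = 10 → K
  i= 8: K-B =  9 → J
  i= 9: I-X = 11 → L
  i=10: B-F = 22 → W
  i=11: Y-Q =  8 → I
  i=12: S-M =  6 → G
  i=13: E-P = 15 → P
  i=14: N-L =  2 → C
  i=15: M-C = 10 → K
  i=16: P-G =  9 → J
  i=17: R-G = 11 → L
  i=18: Y-C = 22 → W
  i=19: B-T =  8 → I
  i=20: R-L =  6 → G
  i=21: B-M = 15 → P
  shifts repeat with period 8: JLWIGPCK

JLWIGPCK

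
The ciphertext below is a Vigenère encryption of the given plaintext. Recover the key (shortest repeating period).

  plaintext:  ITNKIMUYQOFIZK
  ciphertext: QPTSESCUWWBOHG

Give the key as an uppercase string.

  i= 0: Q-I =  8 → I
  i= 1: P-T = 22 → W
  i= 2: T-N =  6 → G
  i= 3: S-K =  8 → I
  i= 4: E-I = 22 → W
  i= 5: S-M =  6 → G
  i= 6: C-U =  8 → I
  i= 7: U-Y = 22 → W
  i= 8: W-Q =  6 → G
  i= 9: W-O =  8 → I
  i=10: B-F = 22 → W
  i=11: O-I =  6 → G
  i=12: H-Z =  8 → I
  i=13: G-K = 22 → W
  shifts repeat with period 3: IWG

IWG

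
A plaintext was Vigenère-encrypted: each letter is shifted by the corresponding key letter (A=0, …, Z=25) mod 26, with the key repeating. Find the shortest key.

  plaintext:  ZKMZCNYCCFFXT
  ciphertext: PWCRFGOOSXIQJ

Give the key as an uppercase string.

QMQSDT

  i= 0: P-Z = 16 → Q
  i= 1: W-K = 12 → M
  i= 2: C-M = 16 → Q
  i= 3: R-Z = 18 → S
  i= 4: F-C =  3 → D
  i= 5: G-N = 19 → T
  i= 6: O-Y = 16 → Q
  i= 7: O-C = 12 → M
  i= 8: S-C = 16 → Q
  i= 9: X-F = 18 → S
  i=10: I-F =  3 → D
  i=11: Q-X = 19 → T
  i=12: J-T = 16 → Q
  shifts repeat with period 6: QMQSDT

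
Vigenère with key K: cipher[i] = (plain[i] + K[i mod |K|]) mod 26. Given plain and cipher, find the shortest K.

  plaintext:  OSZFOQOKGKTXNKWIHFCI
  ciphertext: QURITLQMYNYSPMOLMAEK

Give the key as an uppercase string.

CCSDFV

  i= 0: Q-O =  2 → C
  i= 1: U-S =  2 → C
  i= 2: R-Z = 18 → S
  i= 3: I-F =  3 → D
  i= 4: T-O =  5 → F
  i= 5: L-Q = 21 → V
  i= 6: Q-O =  2 → C
  i= 7: M-K =  2 → C
  i= 8: Y-G = 18 → S
  i= 9: N-K =  3 → D
  i=10: Y-T =  5 → F
  i=11: S-X = 21 → V
  i=12: P-N =  2 → C
  i=13: M-K =  2 → C
  i=14: O-W = 18 → S
  i=15: L-I =  3 → D
  i=16: M-H =  5 → F
  i=17: A-F = 21 → V
  i=18: E-C =  2 → C
  i=19: K-I =  2 → C
  shifts repeat with period 6: CCSDFV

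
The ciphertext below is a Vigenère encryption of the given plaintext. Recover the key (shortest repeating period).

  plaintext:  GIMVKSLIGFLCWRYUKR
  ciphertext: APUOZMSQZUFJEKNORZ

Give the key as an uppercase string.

UHITP

  i= 0: A-G = 20 → U
  i= 1: P-I =  7 → H
  i= 2: U-M =  8 → I
  i= 3: O-V = 19 → T
  i= 4: Z-K = 15 → P
  i= 5: M-S = 20 → U
  i= 6: S-L =  7 → H
  i= 7: Q-I =  8 → I
  i= 8: Z-G = 19 → T
  i= 9: U-F = 15 → P
  i=10: F-L = 20 → U
  i=11: J-C =  7 → H
  i=12: E-W =  8 → I
  i=13: K-R = 19 → T
  i=14: N-Y = 15 → P
  i=15: O-U = 20 → U
  i=16: R-K =  7 → H
  i=17: Z-R =  8 → I
  shifts repeat with period 5: UHITP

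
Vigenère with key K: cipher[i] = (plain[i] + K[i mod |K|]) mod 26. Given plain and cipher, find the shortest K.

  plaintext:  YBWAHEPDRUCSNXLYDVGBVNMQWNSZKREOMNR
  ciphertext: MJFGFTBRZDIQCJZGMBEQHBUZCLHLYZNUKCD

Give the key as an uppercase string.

OIJGYPM

  i= 0: M-Y = 14 → O
  i= 1: J-B =  8 → I
  i= 2: F-W =  9 → J
  i= 3: G-A =  6 → G
  i= 4: F-H = 24 → Y
  i= 5: T-E = 15 → P
  i= 6: B-P = 12 → M
  i= 7: R-D = 14 → O
  i= 8: Z-R =  8 → I
  i= 9: D-U =  9 → J
  i=10: I-C =  6 → G
  i=11: Q-S = 24 → Y
  i=12: C-N = 15 → P
  i=13: J-X = 12 → M
  i=14: Z-L = 14 → O
  i=15: G-Y =  8 → I
  i=16: M-D =  9 → J
  i=17: B-V =  6 → G
  i=18: E-G = 24 → Y
  i=19: Q-B = 15 → P
  i=20: H-V = 12 → M
  i=21: B-N = 14 → O
  i=22: U-M =  8 → I
  i=23: Z-Q =  9 → J
  i=24: C-W =  6 → G
  i=25: L-N = 24 → Y
  i=26: H-S = 15 → P
  i=27: L-Z = 12 → M
  i=28: Y-K = 14 → O
  i=29: Z-R =  8 → I
  i=30: N-E =  9 → J
  i=31: U-O =  6 → G
  i=32: K-M = 24 → Y
  i=33: C-N = 15 → P
  i=34: D-R = 12 → M
  shifts repeat with period 7: OIJGYPM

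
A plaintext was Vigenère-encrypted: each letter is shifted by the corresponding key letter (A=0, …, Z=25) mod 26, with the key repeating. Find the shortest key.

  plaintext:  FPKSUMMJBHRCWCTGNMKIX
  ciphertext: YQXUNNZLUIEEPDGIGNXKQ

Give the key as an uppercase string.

TBNC

  i= 0: Y-F = 19 → T
  i= 1: Q-P =  1 → B
  i= 2: X-K = 13 → N
  i= 3: U-S =  2 → C
  i= 4: N-U = 19 → T
  i= 5: N-M =  1 → B
  i= 6: Z-M = 13 → N
  i= 7: L-J =  2 → C
  i= 8: U-B = 19 → T
  i= 9: I-H =  1 → B
  i=10: E-R = 13 → N
  i=11: E-C =  2 → C
  i=12: P-W = 19 → T
  i=13: D-C =  1 → B
  i=14: G-T = 13 → N
  i=15: I-G =  2 → C
  i=16: G-N = 19 → T
  i=17: N-M =  1 → B
  i=18: X-K = 13 → N
  i=19: K-I =  2 → C
  i=20: Q-X = 19 → T
  shifts repeat with period 4: TBNC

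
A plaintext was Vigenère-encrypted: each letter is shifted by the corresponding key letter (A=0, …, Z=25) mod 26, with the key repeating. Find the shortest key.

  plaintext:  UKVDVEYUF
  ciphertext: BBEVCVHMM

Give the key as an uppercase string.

  i= 0: B-U =  7 → H
  i= 1: B-K = 17 → R
  i= 2: E-V =  9 → J
  i= 3: V-D = 18 → S
  i= 4: C-V =  7 → H
  i= 5: V-E = 17 → R
  i= 6: H-Y =  9 → J
  i= 7: M-U = 18 → S
  i= 8: M-F =  7 → H
  shifts repeat with period 4: HRJS

HRJS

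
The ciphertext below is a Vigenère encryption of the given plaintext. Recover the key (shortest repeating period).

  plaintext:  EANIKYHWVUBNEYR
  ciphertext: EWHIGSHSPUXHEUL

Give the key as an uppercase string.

AWU

  i= 0: E-E =  0 → A
  i= 1: W-A = 22 → W
  i= 2: H-N = 20 → U
  i= 3: I-I =  0 → A
  i= 4: G-K = 22 → W
  i= 5: S-Y = 20 → U
  i= 6: H-H =  0 → A
  i= 7: S-W = 22 → W
  i= 8: P-V = 20 → U
  i= 9: U-U =  0 → A
  i=10: X-B = 22 → W
  i=11: H-N = 20 → U
  i=12: E-E =  0 → A
  i=13: U-Y = 22 → W
  i=14: L-R = 20 → U
  shifts repeat with period 3: AWU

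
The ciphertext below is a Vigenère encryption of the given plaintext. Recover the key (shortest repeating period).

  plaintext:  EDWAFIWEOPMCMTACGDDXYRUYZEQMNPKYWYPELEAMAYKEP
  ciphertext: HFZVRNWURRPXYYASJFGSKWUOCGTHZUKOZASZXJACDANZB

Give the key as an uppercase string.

DCDVMFAQ

  i= 0: H-E =  3 → D
  i= 1: F-D =  2 → C
  i= 2: Z-W =  3 → D
  i= 3: V-A = 21 → V
  i= 4: R-F = 12 → M
  i= 5: N-I =  5 → F
  i= 6: W-W =  0 → A
  i= 7: U-E = 16 → Q
  i= 8: R-O =  3 → D
  i= 9: R-P =  2 → C
  i=10: P-M =  3 → D
  i=11: X-C = 21 → V
  i=12: Y-M = 12 → M
  i=13: Y-T =  5 → F
  i=14: A-A =  0 → A
  i=15: S-C = 16 → Q
  i=16: J-G =  3 → D
  i=17: F-D =  2 → C
  i=18: G-D =  3 → D
  i=19: S-X = 21 → V
  i=20: K-Y = 12 → M
  i=21: W-R =  5 → F
  i=22: U-U =  0 → A
  i=23: O-Y = 16 → Q
  i=24: C-Z =  3 → D
  i=25: G-E =  2 → C
  i=26: T-Q =  3 → D
  i=27: H-M = 21 → V
  i=28: Z-N = 12 → M
  i=29: U-P =  5 → F
  i=30: K-K =  0 → A
  i=31: O-Y = 16 → Q
  i=32: Z-W =  3 → D
  i=33: A-Y =  2 → C
  i=34: S-P =  3 → D
  i=35: Z-E = 21 → V
  i=36: X-L = 12 → M
  i=37: J-E =  5 → F
  i=38: A-A =  0 → A
  i=39: C-M = 16 → Q
  i=40: D-A =  3 → D
  i=41: A-Y =  2 → C
  i=42: N-K =  3 → D
  i=43: Z-E = 21 → V
  i=44: B-P = 12 → M
  shifts repeat with period 8: DCDVMFAQ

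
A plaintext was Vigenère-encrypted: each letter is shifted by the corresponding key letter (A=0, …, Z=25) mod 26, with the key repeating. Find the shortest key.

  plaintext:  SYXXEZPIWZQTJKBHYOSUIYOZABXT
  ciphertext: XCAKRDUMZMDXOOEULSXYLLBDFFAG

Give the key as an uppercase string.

FEDNNE

  i= 0: X-S =  5 → F
  i= 1: C-Y =  4 → E
  i= 2: A-X =  3 → D
  i= 3: K-X = 13 → N
  i= 4: R-E = 13 → N
  i= 5: D-Z =  4 → E
  i= 6: U-P =  5 → F
  i= 7: M-I =  4 → E
  i= 8: Z-W =  3 → D
  i= 9: M-Z = 13 → N
  i=10: D-Q = 13 → N
  i=11: X-T =  4 → E
  i=12: O-J =  5 → F
  i=13: O-K =  4 → E
  i=14: E-B =  3 → D
  i=15: U-H = 13 → N
  i=16: L-Y = 13 → N
  i=17: S-O =  4 → E
  i=18: X-S =  5 → F
  i=19: Y-U =  4 → E
  i=20: L-I =  3 → D
  i=21: L-Y = 13 → N
  i=22: B-O = 13 → N
  i=23: D-Z =  4 → E
  i=24: F-A =  5 → F
  i=25: F-B =  4 → E
  i=26: A-X =  3 → D
  i=27: G-T = 13 → N
  shifts repeat with period 6: FEDNNE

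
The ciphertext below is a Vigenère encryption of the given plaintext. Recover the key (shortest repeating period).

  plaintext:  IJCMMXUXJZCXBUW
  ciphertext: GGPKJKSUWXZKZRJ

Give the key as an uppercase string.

YXN

  i= 0: G-I = 24 → Y
  i= 1: G-J = 23 → X
  i= 2: P-C = 13 → N
  i= 3: K-M = 24 → Y
  i= 4: J-M = 23 → X
  i= 5: K-X = 13 → N
  i= 6: S-U = 24 → Y
  i= 7: U-X = 23 → X
  i= 8: W-J = 13 → N
  i= 9: X-Z = 24 → Y
  i=10: Z-C = 23 → X
  i=11: K-X = 13 → N
  i=12: Z-B = 24 → Y
  i=13: R-U = 23 → X
  i=14: J-W = 13 → N
  shifts repeat with period 3: YXN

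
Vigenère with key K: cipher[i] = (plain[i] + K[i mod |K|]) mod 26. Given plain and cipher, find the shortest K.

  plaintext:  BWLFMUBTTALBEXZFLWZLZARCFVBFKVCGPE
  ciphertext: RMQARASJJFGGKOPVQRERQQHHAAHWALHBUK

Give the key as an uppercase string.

QQFVFGR

  i= 0: R-B = 16 → Q
  i= 1: M-W = 16 → Q
  i= 2: Q-L =  5 → F
  i= 3: A-F = 21 → V
  i= 4: R-M =  5 → F
  i= 5: A-U =  6 → G
  i= 6: S-B = 17 → R
  i= 7: J-T = 16 → Q
  i= 8: J-T = 16 → Q
  i= 9: F-A =  5 → F
  i=10: G-L = 21 → V
  i=11: G-B =  5 → F
  i=12: K-E =  6 → G
  i=13: O-X = 17 → R
  i=14: P-Z = 16 → Q
  i=15: V-F = 16 → Q
  i=16: Q-L =  5 → F
  i=17: R-W = 21 → V
  i=18: E-Z =  5 → F
  i=19: R-L =  6 → G
  i=20: Q-Z = 17 → R
  i=21: Q-A = 16 → Q
  i=22: H-R = 16 → Q
  i=23: H-C =  5 → F
  i=24: A-F = 21 → V
  i=25: A-V =  5 → F
  i=26: H-B =  6 → G
  i=27: W-F = 17 → R
  i=28: A-K = 16 → Q
  i=29: L-V = 16 → Q
  i=30: H-C =  5 → F
  i=31: B-G = 21 → V
  i=32: U-P =  5 → F
  i=33: K-E =  6 → G
  shifts repeat with period 7: QQFVFGR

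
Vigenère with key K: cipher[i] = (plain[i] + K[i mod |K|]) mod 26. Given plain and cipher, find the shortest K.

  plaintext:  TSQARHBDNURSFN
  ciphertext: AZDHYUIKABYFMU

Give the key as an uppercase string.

HHN

  i= 0: A-T =  7 → H
  i= 1: Z-S =  7 → H
  i= 2: D-Q = 13 → N
  i= 3: H-A =  7 → H
  i= 4: Y-R =  7 → H
  i= 5: U-H = 13 → N
  i= 6: I-B =  7 → H
  i= 7: K-D =  7 → H
  i= 8: A-N = 13 → N
  i= 9: B-U =  7 → H
  i=10: Y-R =  7 → H
  i=11: F-S = 13 → N
  i=12: M-F =  7 → H
  i=13: U-N =  7 → H
  shifts repeat with period 3: HHN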